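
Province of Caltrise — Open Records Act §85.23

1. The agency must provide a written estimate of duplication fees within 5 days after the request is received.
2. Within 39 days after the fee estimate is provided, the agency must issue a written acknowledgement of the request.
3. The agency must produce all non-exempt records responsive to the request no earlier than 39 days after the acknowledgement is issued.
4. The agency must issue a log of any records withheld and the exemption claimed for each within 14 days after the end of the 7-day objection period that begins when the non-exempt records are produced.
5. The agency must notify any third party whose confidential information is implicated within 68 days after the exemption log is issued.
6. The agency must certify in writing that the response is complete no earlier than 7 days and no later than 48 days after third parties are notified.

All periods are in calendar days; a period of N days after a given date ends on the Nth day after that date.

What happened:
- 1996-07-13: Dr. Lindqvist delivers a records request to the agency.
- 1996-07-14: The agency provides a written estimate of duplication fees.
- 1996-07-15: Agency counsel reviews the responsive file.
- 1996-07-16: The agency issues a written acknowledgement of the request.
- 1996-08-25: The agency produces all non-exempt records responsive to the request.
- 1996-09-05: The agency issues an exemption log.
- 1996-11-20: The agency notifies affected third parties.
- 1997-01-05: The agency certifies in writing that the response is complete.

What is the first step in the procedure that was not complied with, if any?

Step 5

(1) due by 1996-07-13 + 5 days = 1996-07-18; done 1996-07-14 — timely.
(2) due by 1996-07-14 + 39 days = 1996-08-22; completed 1996-07-16, before the deadline.
(3) permitted from 1996-07-16 + 39 days = 1996-08-24 onward; 1996-08-25 is on or after that date.
(4) due by 1996-09-01 + 14 days = 1996-09-15; completed 1996-09-05, before the deadline.
(5) due by 1996-09-05 + 68 days = 1996-11-12; not done until 1996-11-20, 8 days after the deadline.
Later steps need not be reached.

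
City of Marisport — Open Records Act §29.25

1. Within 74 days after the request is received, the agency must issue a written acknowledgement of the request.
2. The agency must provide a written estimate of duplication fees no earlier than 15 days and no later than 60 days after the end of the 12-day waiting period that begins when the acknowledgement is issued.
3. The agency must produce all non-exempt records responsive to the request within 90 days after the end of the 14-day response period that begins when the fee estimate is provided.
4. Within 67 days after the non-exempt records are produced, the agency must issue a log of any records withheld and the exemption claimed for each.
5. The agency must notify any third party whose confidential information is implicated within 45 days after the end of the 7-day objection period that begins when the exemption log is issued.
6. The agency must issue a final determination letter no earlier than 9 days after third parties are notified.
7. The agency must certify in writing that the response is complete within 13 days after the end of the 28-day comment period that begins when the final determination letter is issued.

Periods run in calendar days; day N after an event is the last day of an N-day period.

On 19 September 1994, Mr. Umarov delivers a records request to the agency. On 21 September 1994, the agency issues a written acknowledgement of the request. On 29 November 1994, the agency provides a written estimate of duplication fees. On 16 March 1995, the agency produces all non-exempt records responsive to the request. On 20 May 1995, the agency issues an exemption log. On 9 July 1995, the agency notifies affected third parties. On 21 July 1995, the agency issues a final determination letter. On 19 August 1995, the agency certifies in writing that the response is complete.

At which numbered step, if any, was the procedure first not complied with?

Step 3

Step 1: 74 days after 19 September 1994 (when the request is received) is 2 December 1994; 21 September 1994 is within that limit.
Step 2: the window is 15–60 days after 3 October 1994 (end of the 12-day waiting period, which began when the acknowledgement is issued on 21 September 1994), so 18 October 1994 through 2 December 1994; done 29 November 1994, which is between those dates.
Step 3: 90 days after 13 December 1994 (end of the 14-day response period, which began when the fee estimate is provided on 29 November 1994) is 13 March 1995; 16 March 1995 misses that deadline by 3 days.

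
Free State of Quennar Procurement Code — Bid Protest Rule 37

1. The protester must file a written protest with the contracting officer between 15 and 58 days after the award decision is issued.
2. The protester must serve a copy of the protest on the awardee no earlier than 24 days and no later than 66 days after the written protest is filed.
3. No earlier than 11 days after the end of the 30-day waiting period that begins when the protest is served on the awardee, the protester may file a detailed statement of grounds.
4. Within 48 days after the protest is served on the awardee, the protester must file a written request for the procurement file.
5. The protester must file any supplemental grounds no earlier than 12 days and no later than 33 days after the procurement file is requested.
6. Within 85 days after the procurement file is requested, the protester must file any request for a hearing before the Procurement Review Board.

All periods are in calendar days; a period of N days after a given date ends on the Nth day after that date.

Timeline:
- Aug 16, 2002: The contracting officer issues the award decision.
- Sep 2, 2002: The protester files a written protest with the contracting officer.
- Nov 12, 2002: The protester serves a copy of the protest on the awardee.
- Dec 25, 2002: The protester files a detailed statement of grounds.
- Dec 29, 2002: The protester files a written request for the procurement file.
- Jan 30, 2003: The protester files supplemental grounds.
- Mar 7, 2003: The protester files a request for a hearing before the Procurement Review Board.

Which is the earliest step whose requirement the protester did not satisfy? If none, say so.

Step 2

Step 1 — 15 and 58 days from Aug 16, 2002 (when the award decision is issued) are Aug 31, 2002 and Oct 13, 2002 respectively; done Sep 2, 2002 — within the window.
Step 2 — 24 and 66 days from Sep 2, 2002 (when the written protest is filed) are Sep 26, 2002 and Nov 7, 2002 respectively; Nov 12, 2002 is 5 days past the end of the window.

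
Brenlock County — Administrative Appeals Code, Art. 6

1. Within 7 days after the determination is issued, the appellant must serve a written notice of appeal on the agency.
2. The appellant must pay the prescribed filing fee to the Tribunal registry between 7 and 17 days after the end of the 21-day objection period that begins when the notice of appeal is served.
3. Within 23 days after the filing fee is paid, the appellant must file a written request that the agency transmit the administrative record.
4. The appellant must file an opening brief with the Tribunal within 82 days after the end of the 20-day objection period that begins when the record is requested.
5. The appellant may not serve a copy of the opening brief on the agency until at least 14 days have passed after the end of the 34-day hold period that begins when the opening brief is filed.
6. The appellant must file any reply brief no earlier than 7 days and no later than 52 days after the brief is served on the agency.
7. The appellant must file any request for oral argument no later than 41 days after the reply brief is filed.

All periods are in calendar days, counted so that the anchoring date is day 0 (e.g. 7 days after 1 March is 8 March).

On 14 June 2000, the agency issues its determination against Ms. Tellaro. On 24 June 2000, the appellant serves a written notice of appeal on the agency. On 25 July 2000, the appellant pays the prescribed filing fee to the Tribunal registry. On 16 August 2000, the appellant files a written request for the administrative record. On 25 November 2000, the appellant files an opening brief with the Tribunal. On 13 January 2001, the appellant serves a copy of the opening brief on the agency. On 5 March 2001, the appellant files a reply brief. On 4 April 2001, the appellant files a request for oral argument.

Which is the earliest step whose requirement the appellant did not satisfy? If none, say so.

Step 1: 7 days after 14 June 2000 (when the determination is issued) is 21 June 2000; done 24 June 2000 — 3 days late.
The analysis stops there.

Step 1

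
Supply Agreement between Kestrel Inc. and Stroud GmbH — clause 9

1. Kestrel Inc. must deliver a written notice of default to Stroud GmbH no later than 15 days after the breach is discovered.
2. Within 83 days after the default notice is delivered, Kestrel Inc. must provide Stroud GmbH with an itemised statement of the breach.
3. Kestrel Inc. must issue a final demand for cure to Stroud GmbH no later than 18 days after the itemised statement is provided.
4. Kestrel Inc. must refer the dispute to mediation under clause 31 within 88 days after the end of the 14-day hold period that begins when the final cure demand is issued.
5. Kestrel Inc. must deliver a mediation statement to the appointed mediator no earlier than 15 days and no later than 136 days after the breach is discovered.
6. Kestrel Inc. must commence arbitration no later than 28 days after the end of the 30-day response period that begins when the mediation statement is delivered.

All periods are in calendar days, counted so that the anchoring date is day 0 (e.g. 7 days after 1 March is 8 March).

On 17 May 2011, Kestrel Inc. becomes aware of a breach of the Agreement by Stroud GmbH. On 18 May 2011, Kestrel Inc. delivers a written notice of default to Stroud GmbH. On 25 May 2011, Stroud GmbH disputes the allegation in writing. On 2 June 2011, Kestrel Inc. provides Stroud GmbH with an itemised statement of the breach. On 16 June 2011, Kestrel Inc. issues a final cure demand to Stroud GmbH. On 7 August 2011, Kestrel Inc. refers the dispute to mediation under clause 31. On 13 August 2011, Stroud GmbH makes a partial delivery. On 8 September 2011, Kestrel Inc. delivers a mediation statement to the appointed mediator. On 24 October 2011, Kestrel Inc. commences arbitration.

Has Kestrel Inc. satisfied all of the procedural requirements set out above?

Yes

Step 1 — counting 15 days from 17 May 2011 (when the breach is discovered) gives a deadline of 1 June 2011; 18 May 2011 is within that limit.
Step 2 — counting 83 days from 18 May 2011 (when the default notice is delivered) gives a deadline of 9 August 2011; done 2 June 2011 — timely.
Step 3 — counting 18 days from 2 June 2011 (when the itemised statement is provided) gives a deadline of 20 June 2011; 16 June 2011 is within that limit.
Step 4 — counting 88 days from 30 June 2011 (end of the 14-day hold period, which began when the final cure demand is issued on 16 June 2011) gives a deadline of 26 September 2011; completed 7 August 2011, before the deadline.
Step 5 — 15 and 136 days from 17 May 2011 (when the breach is discovered) are 1 June 2011 and 30 September 2011 respectively; done 8 September 2011, which is between those dates.
Step 6 — counting 28 days from 8 October 2011 (end of the 30-day response period, which began when the mediation statement is delivered on 8 September 2011) gives a deadline of 5 November 2011; completed 24 October 2011, before the deadline.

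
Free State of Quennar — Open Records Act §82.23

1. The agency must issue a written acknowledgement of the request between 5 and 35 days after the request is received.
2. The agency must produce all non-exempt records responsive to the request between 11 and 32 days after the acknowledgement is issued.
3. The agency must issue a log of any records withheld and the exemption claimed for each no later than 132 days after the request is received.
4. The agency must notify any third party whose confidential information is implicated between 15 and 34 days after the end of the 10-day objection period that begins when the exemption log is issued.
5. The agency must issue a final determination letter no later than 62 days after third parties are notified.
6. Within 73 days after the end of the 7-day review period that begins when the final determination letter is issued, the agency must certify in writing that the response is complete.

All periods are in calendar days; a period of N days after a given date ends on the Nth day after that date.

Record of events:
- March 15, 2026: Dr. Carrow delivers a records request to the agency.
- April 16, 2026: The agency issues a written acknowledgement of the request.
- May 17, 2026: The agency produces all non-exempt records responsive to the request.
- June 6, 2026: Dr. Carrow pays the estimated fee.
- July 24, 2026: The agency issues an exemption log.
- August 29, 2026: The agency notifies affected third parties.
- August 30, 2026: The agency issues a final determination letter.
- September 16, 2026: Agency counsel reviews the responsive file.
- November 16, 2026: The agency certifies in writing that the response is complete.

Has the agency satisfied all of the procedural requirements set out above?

Step 1: the window is 5–35 days after March 15, 2026 (when the request is received), so March 20, 2026 through April 19, 2026; done April 16, 2026 — within the window.
Step 2: the window is 11–32 days after April 16, 2026 (when the acknowledgement is issued), so April 27, 2026 through May 18, 2026; May 17, 2026 falls inside that range.
Step 3: 132 days after March 15, 2026 (when the request is received) is July 25, 2026; done July 24, 2026 — timely.
Step 4: the window is 15–34 days after August 3, 2026 (end of the 10-day objection period, which began when the exemption log is issued on July 24, 2026), so August 18, 2026 through September 6, 2026; done August 29, 2026, which is between those dates.
Step 5: 62 days after August 29, 2026 (when third parties are notified) is October 30, 2026; done August 30, 2026 — timely.
Step 6: 73 days after September 6, 2026 (end of the 7-day review period, which began when the final determination letter is issued on August 30, 2026) is November 18, 2026; done November 16, 2026 — timely.

Yes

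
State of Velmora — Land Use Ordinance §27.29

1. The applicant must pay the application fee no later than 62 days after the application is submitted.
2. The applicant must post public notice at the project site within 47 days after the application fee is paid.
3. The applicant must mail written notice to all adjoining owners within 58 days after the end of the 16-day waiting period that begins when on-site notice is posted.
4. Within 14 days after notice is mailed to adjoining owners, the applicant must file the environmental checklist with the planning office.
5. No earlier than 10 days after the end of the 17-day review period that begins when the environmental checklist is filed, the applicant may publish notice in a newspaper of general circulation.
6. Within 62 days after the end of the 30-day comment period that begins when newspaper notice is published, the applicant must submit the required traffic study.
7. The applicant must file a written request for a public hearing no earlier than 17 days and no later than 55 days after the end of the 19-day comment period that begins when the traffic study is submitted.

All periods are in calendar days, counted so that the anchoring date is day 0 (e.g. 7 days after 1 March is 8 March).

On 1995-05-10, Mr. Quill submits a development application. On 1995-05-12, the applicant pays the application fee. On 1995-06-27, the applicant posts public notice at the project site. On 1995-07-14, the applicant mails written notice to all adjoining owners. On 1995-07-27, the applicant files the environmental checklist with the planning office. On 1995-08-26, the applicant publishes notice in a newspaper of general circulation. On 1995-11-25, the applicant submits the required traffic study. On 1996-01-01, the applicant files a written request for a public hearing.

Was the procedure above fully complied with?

Yes

Step 1 — counting 62 days from 1995-05-10 (when the application is submitted) gives a deadline of 1995-07-11; done 1995-05-12 — timely.
Step 2 — counting 47 days from 1995-05-12 (when the application fee is paid) gives a deadline of 1995-06-28; 1995-06-27 is within that limit.
Step 3 — counting 58 days from 1995-07-13 (end of the 16-day waiting period, which began when on-site notice is posted on 1995-06-27) gives a deadline of 1995-09-09; completed 1995-07-14, before the deadline.
Step 4 — counting 14 days from 1995-07-14 (when notice is mailed to adjoining owners) gives a deadline of 1995-07-28; completed 1995-07-27, before the deadline.
Step 5 — must wait 10 days from 1995-08-13 (end of the 17-day review period, which began when the environmental checklist is filed on 1995-07-27), so not before 1995-08-23; 1995-08-26 is on or after that date.
Step 6 — counting 62 days from 1995-09-25 (end of the 30-day comment period, which began when newspaper notice is published on 1995-08-26) gives a deadline of 1995-11-26; done 1995-11-25 — timely.
Step 7 — 17 and 55 days from 1995-12-14 (end of the 19-day comment period, which began when the traffic study is submitted on 1995-11-25) are 1995-12-31 and 1996-02-07 respectively; 1996-01-01 falls inside that range.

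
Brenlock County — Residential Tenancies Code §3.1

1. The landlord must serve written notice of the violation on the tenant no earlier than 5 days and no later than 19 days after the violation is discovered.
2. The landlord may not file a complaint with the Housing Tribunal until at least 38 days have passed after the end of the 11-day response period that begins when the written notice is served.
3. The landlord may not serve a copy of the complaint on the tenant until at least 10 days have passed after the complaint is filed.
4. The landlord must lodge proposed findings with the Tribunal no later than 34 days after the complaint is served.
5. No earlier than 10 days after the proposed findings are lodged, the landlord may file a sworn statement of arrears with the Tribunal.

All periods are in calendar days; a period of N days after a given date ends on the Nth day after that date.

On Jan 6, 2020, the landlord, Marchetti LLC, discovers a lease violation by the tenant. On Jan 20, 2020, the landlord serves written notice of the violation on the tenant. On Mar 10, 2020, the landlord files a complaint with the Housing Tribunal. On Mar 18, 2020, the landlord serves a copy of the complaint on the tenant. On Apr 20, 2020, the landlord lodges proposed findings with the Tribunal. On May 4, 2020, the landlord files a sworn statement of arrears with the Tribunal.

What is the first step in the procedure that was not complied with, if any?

Step 3

Step 1 — 5 and 19 days from Jan 6, 2020 (when the violation is discovered) are Jan 11, 2020 and Jan 25, 2020 respectively; done Jan 20, 2020 — within the window.
Step 2 — must wait 38 days from Jan 31, 2020 (end of the 11-day response period, which began when the written notice is served on Jan 20, 2020), so not before Mar 9, 2020; Mar 10, 2020 is on or after that date.
Step 3 — must wait 10 days from Mar 10, 2020 (when the complaint is filed), so not before Mar 20, 2020; Mar 18, 2020 is 2 days before the earliest permitted date.
The procedure was therefore not followed at step 3.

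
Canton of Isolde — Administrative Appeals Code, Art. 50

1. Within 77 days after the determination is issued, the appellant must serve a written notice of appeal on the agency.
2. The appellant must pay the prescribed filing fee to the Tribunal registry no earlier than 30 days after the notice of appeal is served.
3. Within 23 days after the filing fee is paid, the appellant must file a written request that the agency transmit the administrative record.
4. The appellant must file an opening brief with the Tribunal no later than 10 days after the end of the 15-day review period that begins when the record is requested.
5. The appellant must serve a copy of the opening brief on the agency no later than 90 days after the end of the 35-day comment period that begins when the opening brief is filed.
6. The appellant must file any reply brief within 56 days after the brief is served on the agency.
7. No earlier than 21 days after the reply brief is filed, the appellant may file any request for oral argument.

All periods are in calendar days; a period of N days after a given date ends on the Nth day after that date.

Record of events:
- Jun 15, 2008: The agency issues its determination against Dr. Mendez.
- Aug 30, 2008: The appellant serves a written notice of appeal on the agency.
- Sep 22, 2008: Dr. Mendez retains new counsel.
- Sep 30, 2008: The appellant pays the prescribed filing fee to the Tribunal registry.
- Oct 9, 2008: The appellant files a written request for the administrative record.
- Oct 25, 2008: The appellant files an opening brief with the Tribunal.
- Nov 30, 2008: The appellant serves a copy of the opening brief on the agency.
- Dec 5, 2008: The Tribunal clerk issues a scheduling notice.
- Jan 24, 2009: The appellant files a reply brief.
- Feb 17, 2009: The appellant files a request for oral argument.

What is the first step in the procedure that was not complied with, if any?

(1) due by Jun 15, 2008 + 77 days = Aug 31, 2008; Aug 30, 2008 is within that limit.
(2) permitted from Aug 30, 2008 + 30 days = Sep 29, 2008 onward; done Sep 30, 2008 — permitted.
(3) due by Sep 30, 2008 + 23 days = Oct 23, 2008; Oct 9, 2008 is within that limit.
(4) due by Oct 24, 2008 + 10 days = Nov 3, 2008; Oct 25, 2008 is within that limit.
(5) due by Nov 29, 2008 + 90 days = Feb 27, 2009; completed Nov 30, 2008, before the deadline.
(6) due by Nov 30, 2008 + 56 days = Jan 25, 2009; completed Jan 24, 2009, before the deadline.
(7) permitted from Jan 24, 2009 + 21 days = Feb 14, 2009 onward; done Feb 17, 2009 — permitted.

None — every step was satisfied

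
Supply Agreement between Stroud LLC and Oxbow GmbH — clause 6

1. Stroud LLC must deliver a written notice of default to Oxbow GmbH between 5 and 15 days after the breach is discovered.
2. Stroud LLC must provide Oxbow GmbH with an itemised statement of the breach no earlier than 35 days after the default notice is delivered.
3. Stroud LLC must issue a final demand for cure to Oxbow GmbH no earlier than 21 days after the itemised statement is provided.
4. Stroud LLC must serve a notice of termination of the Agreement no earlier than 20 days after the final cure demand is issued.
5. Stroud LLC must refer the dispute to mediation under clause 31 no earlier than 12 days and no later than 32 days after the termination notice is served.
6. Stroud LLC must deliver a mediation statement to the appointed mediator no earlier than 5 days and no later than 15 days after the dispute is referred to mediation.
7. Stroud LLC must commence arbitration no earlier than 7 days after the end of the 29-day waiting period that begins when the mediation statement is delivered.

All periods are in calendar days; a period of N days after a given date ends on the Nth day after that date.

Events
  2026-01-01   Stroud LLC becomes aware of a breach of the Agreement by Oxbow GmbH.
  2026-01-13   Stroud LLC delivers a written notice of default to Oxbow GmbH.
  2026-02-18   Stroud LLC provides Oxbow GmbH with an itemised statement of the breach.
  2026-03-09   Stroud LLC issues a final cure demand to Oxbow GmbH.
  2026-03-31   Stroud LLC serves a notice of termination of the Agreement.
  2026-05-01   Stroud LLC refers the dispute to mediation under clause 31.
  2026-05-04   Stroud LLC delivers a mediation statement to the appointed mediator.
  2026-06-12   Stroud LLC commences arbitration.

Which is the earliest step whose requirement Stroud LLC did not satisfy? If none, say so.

Step 1 — 5 and 15 days from 2026-01-01 (when the breach is discovered) are 2026-01-06 and 2026-01-16 respectively; done 2026-01-13, which is between those dates.
Step 2 — must wait 35 days from 2026-01-13 (when the default notice is delivered), so not before 2026-02-17; done 2026-02-18, after the minimum wait.
Step 3 — must wait 21 days from 2026-02-18 (when the itemised statement is provided), so not before 2026-03-11; done 2026-03-09 — 2 days too early.

Step 3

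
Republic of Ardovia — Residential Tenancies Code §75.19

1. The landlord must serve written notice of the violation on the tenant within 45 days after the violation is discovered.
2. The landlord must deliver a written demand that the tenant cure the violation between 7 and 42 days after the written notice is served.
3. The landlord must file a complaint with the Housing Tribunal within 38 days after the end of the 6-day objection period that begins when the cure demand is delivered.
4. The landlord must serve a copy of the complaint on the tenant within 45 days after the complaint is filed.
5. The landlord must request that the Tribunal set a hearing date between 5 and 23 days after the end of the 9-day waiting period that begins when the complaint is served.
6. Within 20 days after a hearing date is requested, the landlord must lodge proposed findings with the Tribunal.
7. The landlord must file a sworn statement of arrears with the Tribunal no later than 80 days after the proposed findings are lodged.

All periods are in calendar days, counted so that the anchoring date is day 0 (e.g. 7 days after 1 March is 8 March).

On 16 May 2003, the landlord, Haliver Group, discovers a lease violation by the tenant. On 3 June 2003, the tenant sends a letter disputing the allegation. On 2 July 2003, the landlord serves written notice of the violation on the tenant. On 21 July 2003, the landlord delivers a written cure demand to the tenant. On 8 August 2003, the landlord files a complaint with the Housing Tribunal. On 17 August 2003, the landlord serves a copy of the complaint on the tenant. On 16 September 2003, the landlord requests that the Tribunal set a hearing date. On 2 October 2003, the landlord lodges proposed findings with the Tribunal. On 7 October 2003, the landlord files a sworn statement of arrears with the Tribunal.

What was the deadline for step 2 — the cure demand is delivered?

Step 2 runs from 2 July 2003, when the written notice is served. The window is 7–42 days after 2 July 2003; it closes on 13 August 2003.

13 August 2003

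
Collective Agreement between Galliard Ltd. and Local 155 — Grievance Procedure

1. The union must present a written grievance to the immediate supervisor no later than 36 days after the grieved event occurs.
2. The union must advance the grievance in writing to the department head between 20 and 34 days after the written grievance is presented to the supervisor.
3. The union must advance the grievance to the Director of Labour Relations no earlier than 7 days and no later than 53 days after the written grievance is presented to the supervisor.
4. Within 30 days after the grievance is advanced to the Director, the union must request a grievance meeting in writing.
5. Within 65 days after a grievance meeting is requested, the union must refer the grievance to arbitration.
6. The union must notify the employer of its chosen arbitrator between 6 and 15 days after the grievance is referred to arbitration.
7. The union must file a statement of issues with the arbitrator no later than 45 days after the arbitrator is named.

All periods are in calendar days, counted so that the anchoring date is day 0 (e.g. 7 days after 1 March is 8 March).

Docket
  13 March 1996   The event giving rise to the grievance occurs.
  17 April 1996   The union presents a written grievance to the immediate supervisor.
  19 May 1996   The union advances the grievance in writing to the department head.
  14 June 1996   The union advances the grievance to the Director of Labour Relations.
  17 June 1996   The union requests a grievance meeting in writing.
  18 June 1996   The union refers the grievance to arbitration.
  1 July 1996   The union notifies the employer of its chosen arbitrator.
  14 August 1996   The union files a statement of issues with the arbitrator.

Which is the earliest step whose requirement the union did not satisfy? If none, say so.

Step 3

Step 1: 36 days after 13 March 1996 (when the grieved event occurs) is 18 April 1996; 17 April 1996 is within that limit.
Step 2: the window is 20–34 days after 17 April 1996 (when the written grievance is presented to the supervisor), so 7 May 1996 through 21 May 1996; 19 May 1996 falls inside that range.
Step 3: the window is 7–53 days after 17 April 1996 (when the written grievance is presented to the supervisor), so 24 April 1996 through 9 June 1996; done 14 June 1996 — 5 days after the window closed.
The procedure was therefore not followed at step 3.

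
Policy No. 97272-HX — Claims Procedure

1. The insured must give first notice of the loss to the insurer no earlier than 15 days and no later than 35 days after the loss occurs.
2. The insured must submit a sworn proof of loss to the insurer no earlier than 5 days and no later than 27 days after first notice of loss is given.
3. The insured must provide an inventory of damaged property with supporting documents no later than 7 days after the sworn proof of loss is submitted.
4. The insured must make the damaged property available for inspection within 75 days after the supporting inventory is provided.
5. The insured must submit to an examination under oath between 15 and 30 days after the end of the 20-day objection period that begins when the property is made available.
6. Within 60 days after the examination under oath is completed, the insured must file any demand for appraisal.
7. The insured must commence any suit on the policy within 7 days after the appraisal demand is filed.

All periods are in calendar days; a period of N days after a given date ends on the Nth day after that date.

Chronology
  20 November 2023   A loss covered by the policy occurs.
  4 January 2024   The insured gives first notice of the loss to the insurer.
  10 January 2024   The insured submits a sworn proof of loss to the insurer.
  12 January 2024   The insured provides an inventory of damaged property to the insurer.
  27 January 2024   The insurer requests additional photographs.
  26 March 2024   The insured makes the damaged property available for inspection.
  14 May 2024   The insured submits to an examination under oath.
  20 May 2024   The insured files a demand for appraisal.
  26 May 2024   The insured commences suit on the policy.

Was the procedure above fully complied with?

Step 1 — 15 and 35 days from 20 November 2023 (when the loss occurs) are 5 December 2023 and 25 December 2023 respectively; done 4 January 2024 — 10 days after the window closed.

No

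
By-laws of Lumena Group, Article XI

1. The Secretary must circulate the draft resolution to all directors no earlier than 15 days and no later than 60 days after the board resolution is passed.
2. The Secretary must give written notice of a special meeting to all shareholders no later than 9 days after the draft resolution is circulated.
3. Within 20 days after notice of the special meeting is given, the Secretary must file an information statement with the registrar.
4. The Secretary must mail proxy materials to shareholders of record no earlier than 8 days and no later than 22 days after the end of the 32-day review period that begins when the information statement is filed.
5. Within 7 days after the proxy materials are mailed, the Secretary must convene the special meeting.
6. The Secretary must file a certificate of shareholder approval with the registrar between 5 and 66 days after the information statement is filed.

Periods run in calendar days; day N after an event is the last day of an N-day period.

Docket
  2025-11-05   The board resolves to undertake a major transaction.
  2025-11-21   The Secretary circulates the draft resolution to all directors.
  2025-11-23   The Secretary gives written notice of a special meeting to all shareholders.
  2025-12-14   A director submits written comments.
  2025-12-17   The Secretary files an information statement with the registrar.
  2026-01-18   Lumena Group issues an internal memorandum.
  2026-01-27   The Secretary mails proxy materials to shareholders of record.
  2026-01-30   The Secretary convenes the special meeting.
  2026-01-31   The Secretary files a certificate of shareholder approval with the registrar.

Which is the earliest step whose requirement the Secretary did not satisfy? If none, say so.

Step 3

Step 1 — 15 and 60 days from 2025-11-05 (when the board resolution is passed) are 2025-11-20 and 2026-01-04 respectively; done 2025-11-21 — within the window.
Step 2 — counting 9 days from 2025-11-21 (when the draft resolution is circulated) gives a deadline of 2025-11-30; done 2025-11-23 — timely.
Step 3 — counting 20 days from 2025-11-23 (when notice of the special meeting is given) gives a deadline of 2025-12-13; done 2025-12-17 — 4 days late.
The analysis stops there.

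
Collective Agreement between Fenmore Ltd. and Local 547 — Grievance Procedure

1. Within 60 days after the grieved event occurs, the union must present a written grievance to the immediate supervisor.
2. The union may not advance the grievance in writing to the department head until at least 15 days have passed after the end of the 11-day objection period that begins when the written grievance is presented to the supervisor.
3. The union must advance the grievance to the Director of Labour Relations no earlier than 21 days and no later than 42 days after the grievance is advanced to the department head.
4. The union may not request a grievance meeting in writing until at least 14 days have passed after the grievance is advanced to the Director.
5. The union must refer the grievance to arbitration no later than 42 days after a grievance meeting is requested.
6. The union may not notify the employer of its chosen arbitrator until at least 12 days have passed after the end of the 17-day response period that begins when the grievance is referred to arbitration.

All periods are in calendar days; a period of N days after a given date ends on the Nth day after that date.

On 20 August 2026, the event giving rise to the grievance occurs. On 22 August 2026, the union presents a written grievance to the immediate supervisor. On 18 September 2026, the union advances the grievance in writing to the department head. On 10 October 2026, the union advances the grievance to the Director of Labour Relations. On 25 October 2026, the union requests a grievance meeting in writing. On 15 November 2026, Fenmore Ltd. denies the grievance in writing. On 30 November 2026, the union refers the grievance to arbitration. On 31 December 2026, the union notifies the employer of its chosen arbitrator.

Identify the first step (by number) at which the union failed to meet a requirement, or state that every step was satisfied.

None — every step was satisfied

(1) due by 20 August 2026 + 60 days = 19 October 2026; 22 August 2026 is within that limit.
(2) permitted from 2 September 2026 + 15 days = 17 September 2026 onward; 18 September 2026 is on or after that date.
(3) the permitted window runs from 18 September 2026 + 21 = 9 October 2026 to 18 September 2026 + 42 = 30 October 2026; 10 October 2026 falls inside that range.
(4) permitted from 10 October 2026 + 14 days = 24 October 2026 onward; done 25 October 2026 — permitted.
(5) due by 25 October 2026 + 42 days = 6 December 2026; done 30 November 2026 — timely.
(6) permitted from 17 December 2026 + 12 days = 29 December 2026 onward; done 31 December 2026 — permitted.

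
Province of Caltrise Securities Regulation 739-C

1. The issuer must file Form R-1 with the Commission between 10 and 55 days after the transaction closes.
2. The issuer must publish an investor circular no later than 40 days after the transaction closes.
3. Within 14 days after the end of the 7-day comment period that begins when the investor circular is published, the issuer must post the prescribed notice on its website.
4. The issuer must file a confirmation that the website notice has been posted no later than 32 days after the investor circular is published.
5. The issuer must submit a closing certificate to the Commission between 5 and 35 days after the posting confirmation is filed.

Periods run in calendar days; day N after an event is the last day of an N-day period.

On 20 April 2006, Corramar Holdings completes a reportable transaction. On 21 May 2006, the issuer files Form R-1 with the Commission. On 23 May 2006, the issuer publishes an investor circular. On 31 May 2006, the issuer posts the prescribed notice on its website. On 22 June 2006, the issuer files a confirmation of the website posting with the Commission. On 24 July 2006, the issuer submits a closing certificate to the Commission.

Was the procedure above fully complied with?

(1) the permitted window runs from 20 April 2006 + 10 = 30 April 2006 to 20 April 2006 + 55 = 14 June 2006; done 21 May 2006 — within the window.
(2) due by 20 April 2006 + 40 days = 30 May 2006; completed 23 May 2006, before the deadline.
(3) due by 30 May 2006 + 14 days = 13 June 2006; done 31 May 2006 — timely.
(4) due by 23 May 2006 + 32 days = 24 June 2006; done 22 June 2006 — timely.
(5) the permitted window runs from 22 June 2006 + 5 = 27 June 2006 to 22 June 2006 + 35 = 27 July 2006; 24 July 2006 falls inside that range.

Yes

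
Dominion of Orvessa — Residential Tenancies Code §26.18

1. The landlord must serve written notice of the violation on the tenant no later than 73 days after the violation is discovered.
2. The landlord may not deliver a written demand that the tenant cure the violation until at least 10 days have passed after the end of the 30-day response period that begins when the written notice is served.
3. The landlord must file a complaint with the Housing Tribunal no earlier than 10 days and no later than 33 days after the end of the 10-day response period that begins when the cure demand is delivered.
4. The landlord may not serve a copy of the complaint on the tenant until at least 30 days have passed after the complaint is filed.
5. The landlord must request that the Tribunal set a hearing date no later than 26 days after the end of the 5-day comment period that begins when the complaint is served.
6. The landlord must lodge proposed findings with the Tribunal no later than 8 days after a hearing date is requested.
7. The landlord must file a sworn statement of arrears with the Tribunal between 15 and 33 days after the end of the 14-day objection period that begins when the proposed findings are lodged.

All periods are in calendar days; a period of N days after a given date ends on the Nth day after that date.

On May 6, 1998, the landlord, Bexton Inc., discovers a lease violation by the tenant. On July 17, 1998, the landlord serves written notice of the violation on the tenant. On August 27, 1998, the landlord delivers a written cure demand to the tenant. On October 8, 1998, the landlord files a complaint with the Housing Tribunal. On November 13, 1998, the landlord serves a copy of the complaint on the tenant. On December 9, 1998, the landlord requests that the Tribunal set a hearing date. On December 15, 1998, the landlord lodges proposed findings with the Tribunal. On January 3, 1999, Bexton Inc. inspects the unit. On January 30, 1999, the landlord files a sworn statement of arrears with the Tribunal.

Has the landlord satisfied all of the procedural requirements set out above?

Step 1 — counting 73 days from May 6, 1998 (when the violation is discovered) gives a deadline of July 18, 1998; done July 17, 1998 — timely.
Step 2 — must wait 10 days from August 16, 1998 (end of the 30-day response period, which began when the written notice is served on July 17, 1998), so not before August 26, 1998; done August 27, 1998, after the minimum wait.
Step 3 — 10 and 33 days from September 6, 1998 (end of the 10-day response period, which began when the cure demand is delivered on August 27, 1998) are September 16, 1998 and October 9, 1998 respectively; done October 8, 1998 — within the window.
Step 4 — must wait 30 days from October 8, 1998 (when the complaint is filed), so not before November 7, 1998; November 13, 1998 is on or after that date.
Step 5 — counting 26 days from November 18, 1998 (end of the 5-day comment period, which began when the complaint is served on November 13, 1998) gives a deadline of December 14, 1998; done December 9, 1998 — timely.
Step 6 — counting 8 days from December 9, 1998 (when a hearing date is requested) gives a deadline of December 17, 1998; done December 15, 1998 — timely.
Step 7 — 15 and 33 days from December 29, 1998 (end of the 14-day objection period, which began when the proposed findings are lodged on December 15, 1998) are January 13, 1999 and January 31, 1999 respectively; January 30, 1999 falls inside that range.

Yes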